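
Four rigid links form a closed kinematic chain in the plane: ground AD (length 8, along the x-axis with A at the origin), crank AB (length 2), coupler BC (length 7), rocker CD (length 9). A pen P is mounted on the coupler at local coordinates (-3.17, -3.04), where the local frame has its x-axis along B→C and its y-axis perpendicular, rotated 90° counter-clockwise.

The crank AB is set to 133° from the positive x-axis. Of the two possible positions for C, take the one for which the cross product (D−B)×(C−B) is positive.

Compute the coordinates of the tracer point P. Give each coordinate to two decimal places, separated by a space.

-0.67 -2.87

A=(0,0), D=(8.00,0)
B = A + 2.00·(cos133°, sin133°) = (-1.3640, 1.4627)
|BD| = 9.4775
circle(B,7.00) ∩ circle(D,9.00): a=3.0506, h=6.3003
  candidates: C₊=(2.6224,7.2167) cross=59.712; C₋=(0.6777,-5.2329) cross=-59.712
  mode + wants cross > 0 → take C=(2.6224,7.2167) (cross=59.712)
ex = (C−B)/|BC| = (0.5695,0.8220); ey = (-0.8220,0.5695)
P = B + -3.17·ex + -3.04·ey = (-0.6704,-2.8743)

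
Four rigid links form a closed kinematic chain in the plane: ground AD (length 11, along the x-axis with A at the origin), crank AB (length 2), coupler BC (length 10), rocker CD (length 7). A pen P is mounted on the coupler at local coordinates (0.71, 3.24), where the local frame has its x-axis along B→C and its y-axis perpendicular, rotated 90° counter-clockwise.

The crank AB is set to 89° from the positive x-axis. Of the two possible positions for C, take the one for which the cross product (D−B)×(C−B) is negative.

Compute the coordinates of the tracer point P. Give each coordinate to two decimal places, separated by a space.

A=(0,0), D=(11.00,0)
B = A + 2.00·(cos89°, sin89°) = (0.0349, 1.9997)
|BD| = 11.1459
circle(B,10.00) ∩ circle(D,7.00): a=7.8608, h=6.1812
  candidates: C₊=(8.8771,6.6703) cross=68.896; C₋=(6.6592,-5.4916) cross=-68.896
  mode - wants cross < 0 → take C=(6.6592,-5.4916) (cross=-68.896)
ex = (C−B)/|BC| = (0.6624,-0.7491); ey = (0.7491,0.6624)
P = B + 0.71·ex + 3.24·ey = (2.9324,3.6141)

2.93 3.61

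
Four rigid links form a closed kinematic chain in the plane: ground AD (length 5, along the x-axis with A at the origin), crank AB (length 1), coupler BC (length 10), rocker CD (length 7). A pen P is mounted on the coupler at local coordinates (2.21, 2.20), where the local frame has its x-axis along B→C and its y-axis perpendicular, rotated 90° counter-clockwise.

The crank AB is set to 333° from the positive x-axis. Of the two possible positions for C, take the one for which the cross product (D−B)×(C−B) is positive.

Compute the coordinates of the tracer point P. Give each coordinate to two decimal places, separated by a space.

1.12 2.66

A=(0,0), D=(5.00,0)
B = A + 1.00·(cos333°, sin333°) = (0.8910, -0.4540)
|BD| = 4.1340
circle(B,10.00) ∩ circle(D,7.00): a=8.2354, h=5.6726
  candidates: C₊=(8.4536,6.0887) cross=23.451; C₋=(9.6995,-5.1879) cross=-23.451
  mode + wants cross > 0 → take C=(8.4536,6.0887) (cross=23.451)
ex = (C−B)/|BC| = (0.7563,0.6543); ey = (-0.6543,0.7563)
P = B + 2.21·ex + 2.20·ey = (1.1229,2.6557)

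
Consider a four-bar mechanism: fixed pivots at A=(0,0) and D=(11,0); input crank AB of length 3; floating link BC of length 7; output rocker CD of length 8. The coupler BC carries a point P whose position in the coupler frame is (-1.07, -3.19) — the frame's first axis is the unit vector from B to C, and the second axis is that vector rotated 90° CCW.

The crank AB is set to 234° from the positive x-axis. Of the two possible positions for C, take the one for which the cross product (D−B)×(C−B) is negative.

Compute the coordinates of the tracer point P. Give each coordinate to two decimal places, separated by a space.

A=(0,0), D=(11.00,0)
B = A + 3.00·(cos234°, sin234°) = (-1.7634, -2.4271)
|BD| = 12.9921
circle(B,7.00) ∩ circle(D,8.00): a=5.9188, h=3.7374
  candidates: C₊=(3.3530,2.3503) cross=48.557; C₋=(4.7494,-4.9930) cross=-48.557
  mode - wants cross < 0 → take C=(4.7494,-4.9930) (cross=-48.557)
ex = (C−B)/|BC| = (0.9304,-0.3666); ey = (0.3666,0.9304)
P = B + -1.07·ex + -3.19·ey = (-3.9282,-5.0028)

-3.93 -5.00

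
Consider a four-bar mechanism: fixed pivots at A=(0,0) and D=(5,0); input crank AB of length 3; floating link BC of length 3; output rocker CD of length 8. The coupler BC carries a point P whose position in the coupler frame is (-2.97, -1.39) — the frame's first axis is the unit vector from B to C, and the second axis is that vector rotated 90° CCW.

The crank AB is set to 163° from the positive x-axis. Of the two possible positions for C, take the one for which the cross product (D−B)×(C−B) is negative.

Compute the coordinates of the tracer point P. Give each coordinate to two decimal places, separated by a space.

-4.41 3.77

A=(0,0), D=(5.00,0)
B = A + 3.00·(cos163°, sin163°) = (-2.8689, 0.8771)
|BD| = 7.9176
circle(B,3.00) ∩ circle(D,8.00): a=0.4856, h=2.9604
  candidates: C₊=(-2.0584,3.7655) cross=23.440; C₋=(-2.7143,-2.1189) cross=-23.440
  mode - wants cross < 0 → take C=(-2.7143,-2.1189) (cross=-23.440)
ex = (C−B)/|BC| = (0.0515,-0.9987); ey = (0.9987,0.0515)
P = B + -2.97·ex + -1.39·ey = (-4.4101,3.7715)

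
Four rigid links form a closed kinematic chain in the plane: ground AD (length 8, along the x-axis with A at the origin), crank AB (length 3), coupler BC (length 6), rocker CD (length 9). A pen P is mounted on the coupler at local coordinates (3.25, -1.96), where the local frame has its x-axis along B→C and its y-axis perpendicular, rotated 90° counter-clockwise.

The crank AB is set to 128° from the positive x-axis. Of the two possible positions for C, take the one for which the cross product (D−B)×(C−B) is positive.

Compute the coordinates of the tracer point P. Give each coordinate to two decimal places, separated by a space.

A=(0,0), D=(8.00,0)
B = A + 3.00·(cos128°, sin128°) = (-1.8470, 2.3640)
|BD| = 10.1268
circle(B,6.00) ∩ circle(D,9.00): a=2.8416, h=5.2845
  candidates: C₊=(2.1497,6.8391) cross=53.515; C₋=(-0.3176,-3.4378) cross=-53.515
  mode + wants cross > 0 → take C=(2.1497,6.8391) (cross=53.515)
ex = (C−B)/|BC| = (0.6661,0.7459); ey = (-0.7459,0.6661)
P = B + 3.25·ex + -1.96·ey = (1.7797,3.4825)

1.78 3.48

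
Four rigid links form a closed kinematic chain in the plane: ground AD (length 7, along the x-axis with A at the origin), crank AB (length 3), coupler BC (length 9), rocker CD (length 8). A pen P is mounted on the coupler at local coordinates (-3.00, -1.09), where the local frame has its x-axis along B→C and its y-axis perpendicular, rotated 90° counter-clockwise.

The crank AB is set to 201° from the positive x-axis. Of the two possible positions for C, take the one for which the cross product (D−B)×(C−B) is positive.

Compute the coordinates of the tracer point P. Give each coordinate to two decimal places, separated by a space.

-3.56 -4.17

A=(0,0), D=(7.00,0)
B = A + 3.00·(cos201°, sin201°) = (-2.8007, -1.0751)
|BD| = 9.8595
circle(B,9.00) ∩ circle(D,8.00): a=5.7919, h=6.8887
  candidates: C₊=(2.2054,6.4041) cross=67.919; C₋=(3.7078,-7.2912) cross=-67.919
  mode + wants cross > 0 → take C=(2.2054,6.4041) (cross=67.919)
ex = (C−B)/|BC| = (0.5562,0.8310); ey = (-0.8310,0.5562)
P = B + -3.00·ex + -1.09·ey = (-3.5637,-4.1745)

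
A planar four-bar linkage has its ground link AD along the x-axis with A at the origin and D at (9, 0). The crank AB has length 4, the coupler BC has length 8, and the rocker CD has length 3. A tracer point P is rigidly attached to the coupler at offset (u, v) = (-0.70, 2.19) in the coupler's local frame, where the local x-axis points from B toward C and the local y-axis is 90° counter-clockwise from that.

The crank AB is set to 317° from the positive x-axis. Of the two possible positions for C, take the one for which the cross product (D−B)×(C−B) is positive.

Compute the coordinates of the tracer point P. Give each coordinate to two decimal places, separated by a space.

A=(0,0), D=(9.00,0)
B = A + 4.00·(cos317°, sin317°) = (2.9254, -2.7280)
|BD| = 6.6590
circle(B,8.00) ∩ circle(D,3.00): a=7.4592, h=2.8913
  candidates: C₊=(8.5455,2.9654) cross=19.253; C₋=(10.9145,-2.3097) cross=-19.253
  mode + wants cross > 0 → take C=(8.5455,2.9654) (cross=19.253)
ex = (C−B)/|BC| = (0.7025,0.7117); ey = (-0.7117,0.7025)
P = B + -0.70·ex + 2.19·ey = (0.8751,-1.6877)

0.88 -1.69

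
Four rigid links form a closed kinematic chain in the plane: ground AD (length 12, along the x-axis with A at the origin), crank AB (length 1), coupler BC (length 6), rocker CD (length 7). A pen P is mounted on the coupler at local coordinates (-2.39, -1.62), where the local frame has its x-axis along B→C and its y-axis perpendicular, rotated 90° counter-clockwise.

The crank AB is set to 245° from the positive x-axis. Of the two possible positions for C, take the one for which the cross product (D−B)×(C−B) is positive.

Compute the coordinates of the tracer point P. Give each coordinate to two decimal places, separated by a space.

-2.02 -3.31

A=(0,0), D=(12.00,0)
B = A + 1.00·(cos245°, sin245°) = (-0.4226, -0.9063)
|BD| = 12.4556
circle(B,6.00) ∩ circle(D,7.00): a=5.7060, h=1.8553
  candidates: C₊=(5.1332,1.3592) cross=23.108; C₋=(5.4032,-2.3415) cross=-23.108
  mode + wants cross > 0 → take C=(5.1332,1.3592) (cross=23.108)
ex = (C−B)/|BC| = (0.9260,0.3776); ey = (-0.3776,0.9260)
P = B + -2.39·ex + -1.62·ey = (-2.0240,-3.3088)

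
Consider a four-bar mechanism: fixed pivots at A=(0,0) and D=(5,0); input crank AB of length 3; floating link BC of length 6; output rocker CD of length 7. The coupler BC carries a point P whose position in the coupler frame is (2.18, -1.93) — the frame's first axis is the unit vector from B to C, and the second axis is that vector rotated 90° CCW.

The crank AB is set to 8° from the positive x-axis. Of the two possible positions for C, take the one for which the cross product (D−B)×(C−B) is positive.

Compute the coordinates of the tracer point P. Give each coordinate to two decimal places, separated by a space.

4.54 2.87

A=(0,0), D=(5.00,0)
B = A + 3.00·(cos8°, sin8°) = (2.9708, 0.4175)
|BD| = 2.0717
circle(B,6.00) ∩ circle(D,7.00): a=-2.1017, h=5.6199
  candidates: C₊=(2.0449,6.3456) cross=11.643; C₋=(-0.2203,-4.6635) cross=-11.643
  mode + wants cross > 0 → take C=(2.0449,6.3456) (cross=11.643)
ex = (C−B)/|BC| = (-0.1543,0.9880); ey = (-0.9880,-0.1543)
P = B + 2.18·ex + -1.93·ey = (4.5413,2.8692)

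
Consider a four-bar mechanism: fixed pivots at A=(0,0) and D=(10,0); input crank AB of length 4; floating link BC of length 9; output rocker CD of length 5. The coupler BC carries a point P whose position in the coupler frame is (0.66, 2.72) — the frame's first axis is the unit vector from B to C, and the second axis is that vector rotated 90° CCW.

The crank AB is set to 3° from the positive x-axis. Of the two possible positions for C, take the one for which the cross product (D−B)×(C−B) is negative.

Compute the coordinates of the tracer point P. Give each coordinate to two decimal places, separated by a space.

A=(0,0), D=(10.00,0)
B = A + 4.00·(cos3°, sin3°) = (3.9945, 0.2093)
|BD| = 6.0091
circle(B,9.00) ∩ circle(D,5.00): a=7.6641, h=4.7181
  candidates: C₊=(11.8184,4.6576) cross=28.352; C₋=(11.4896,-4.7729) cross=-28.352
  mode - wants cross < 0 → take C=(11.4896,-4.7729) (cross=-28.352)
ex = (C−B)/|BC| = (0.8328,-0.5536); ey = (0.5536,0.8328)
P = B + 0.66·ex + 2.72·ey = (6.0499,2.1092)

6.05 2.11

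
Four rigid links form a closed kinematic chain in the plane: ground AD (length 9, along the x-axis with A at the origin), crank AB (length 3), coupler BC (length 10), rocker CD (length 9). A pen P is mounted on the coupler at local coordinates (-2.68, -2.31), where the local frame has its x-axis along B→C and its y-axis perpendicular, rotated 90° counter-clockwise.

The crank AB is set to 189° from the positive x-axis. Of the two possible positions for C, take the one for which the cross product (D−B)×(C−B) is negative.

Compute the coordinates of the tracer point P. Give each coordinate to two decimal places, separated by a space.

A=(0,0), D=(9.00,0)
B = A + 3.00·(cos189°, sin189°) = (-2.9631, -0.4693)
|BD| = 11.9723
circle(B,10.00) ∩ circle(D,9.00): a=6.7796, h=7.3510
  candidates: C₊=(3.5232,7.1418) cross=88.008; C₋=(4.0995,-7.5489) cross=-88.008
  mode - wants cross < 0 → take C=(4.0995,-7.5489) (cross=-88.008)
ex = (C−B)/|BC| = (0.7063,-0.7080); ey = (0.7080,0.7063)
P = B + -2.68·ex + -2.31·ey = (-6.4912,-0.2034)

-6.49 -0.20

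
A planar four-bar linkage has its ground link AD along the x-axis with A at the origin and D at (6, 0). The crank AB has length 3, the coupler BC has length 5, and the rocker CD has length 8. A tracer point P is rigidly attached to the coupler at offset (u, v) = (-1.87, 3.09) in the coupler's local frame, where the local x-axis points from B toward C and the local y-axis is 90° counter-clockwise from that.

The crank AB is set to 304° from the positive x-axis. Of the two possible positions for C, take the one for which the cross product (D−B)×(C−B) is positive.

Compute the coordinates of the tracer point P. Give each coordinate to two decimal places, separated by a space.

A=(0,0), D=(6.00,0)
B = A + 3.00·(cos304°, sin304°) = (1.6776, -2.4871)
|BD| = 4.9869
circle(B,5.00) ∩ circle(D,8.00): a=-1.4168, h=4.7951
  candidates: C₊=(-1.9419,0.9624) cross=23.912; C₋=(2.8410,-7.3499) cross=-23.912
  mode + wants cross > 0 → take C=(-1.9419,0.9624) (cross=23.912)
ex = (C−B)/|BC| = (-0.7239,0.6899); ey = (-0.6899,-0.7239)
P = B + -1.87·ex + 3.09·ey = (0.8994,-6.0141)

0.90 -6.01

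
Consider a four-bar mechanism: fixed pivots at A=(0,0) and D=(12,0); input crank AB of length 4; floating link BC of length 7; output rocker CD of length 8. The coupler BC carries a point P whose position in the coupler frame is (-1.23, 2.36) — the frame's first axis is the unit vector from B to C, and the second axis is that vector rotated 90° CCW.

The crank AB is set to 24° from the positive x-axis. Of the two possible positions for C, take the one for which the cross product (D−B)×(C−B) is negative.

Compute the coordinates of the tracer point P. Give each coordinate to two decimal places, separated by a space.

5.53 3.52

A=(0,0), D=(12.00,0)
B = A + 4.00·(cos24°, sin24°) = (3.6542, 1.6269)
|BD| = 8.5029
circle(B,7.00) ∩ circle(D,8.00): a=3.3694, h=6.1357
  candidates: C₊=(8.1353,7.0046) cross=52.172; C₋=(5.7873,-5.0401) cross=-52.172
  mode - wants cross < 0 → take C=(5.7873,-5.0401) (cross=-52.172)
ex = (C−B)/|BC| = (0.3047,-0.9524); ey = (0.9524,0.3047)
P = B + -1.23·ex + 2.36·ey = (5.5271,3.5176)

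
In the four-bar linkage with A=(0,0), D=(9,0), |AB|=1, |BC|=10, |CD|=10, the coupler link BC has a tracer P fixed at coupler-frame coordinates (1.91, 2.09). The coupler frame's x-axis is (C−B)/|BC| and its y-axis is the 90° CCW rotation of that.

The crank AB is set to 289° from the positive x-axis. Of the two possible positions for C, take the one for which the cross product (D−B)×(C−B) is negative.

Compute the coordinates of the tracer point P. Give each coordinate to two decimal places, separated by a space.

A=(0,0), D=(9.00,0)
B = A + 1.00·(cos289°, sin289°) = (0.3256, -0.9455)
|BD| = 8.7258
circle(B,10.00) ∩ circle(D,10.00): a=4.3629, h=8.9981
  candidates: C₊=(3.6878,8.4723) cross=78.515; C₋=(5.6378,-9.4178) cross=-78.515
  mode - wants cross < 0 → take C=(5.6378,-9.4178) (cross=-78.515)
ex = (C−B)/|BC| = (0.5312,-0.8472); ey = (0.8472,0.5312)
P = B + 1.91·ex + 2.09·ey = (3.1109,-1.4535)

3.11 -1.45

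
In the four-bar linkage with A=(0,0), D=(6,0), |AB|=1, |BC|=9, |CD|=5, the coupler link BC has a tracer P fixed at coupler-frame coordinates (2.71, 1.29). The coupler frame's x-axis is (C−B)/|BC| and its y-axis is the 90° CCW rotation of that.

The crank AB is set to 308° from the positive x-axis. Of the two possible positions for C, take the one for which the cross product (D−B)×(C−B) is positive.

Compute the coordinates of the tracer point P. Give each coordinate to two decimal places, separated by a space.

1.99 1.88

A=(0,0), D=(6.00,0)
B = A + 1.00·(cos308°, sin308°) = (0.6157, -0.7880)
|BD| = 5.4417
circle(B,9.00) ∩ circle(D,5.00): a=7.8663, h=4.3728
  candidates: C₊=(7.7658,4.6778) cross=23.795; C₋=(9.0323,-3.9756) cross=-23.795
  mode + wants cross > 0 → take C=(7.7658,4.6778) (cross=23.795)
ex = (C−B)/|BC| = (0.7945,0.6073); ey = (-0.6073,0.7945)
P = B + 2.71·ex + 1.29·ey = (1.9852,1.8827)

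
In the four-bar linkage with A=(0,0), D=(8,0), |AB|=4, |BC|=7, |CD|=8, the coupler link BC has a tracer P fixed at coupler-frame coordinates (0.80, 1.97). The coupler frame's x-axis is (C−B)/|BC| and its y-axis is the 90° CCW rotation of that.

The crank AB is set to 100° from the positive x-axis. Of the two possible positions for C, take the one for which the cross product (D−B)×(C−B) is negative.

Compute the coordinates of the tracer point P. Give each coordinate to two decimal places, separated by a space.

1.39 3.51

A=(0,0), D=(8.00,0)
B = A + 4.00·(cos100°, sin100°) = (-0.6946, 3.9392)
|BD| = 9.5453
circle(B,7.00) ∩ circle(D,8.00): a=3.9869, h=5.7536
  candidates: C₊=(5.3115,7.5347) cross=54.920; C₋=(0.5626,-2.9470) cross=-54.920
  mode - wants cross < 0 → take C=(0.5626,-2.9470) (cross=-54.920)
ex = (C−B)/|BC| = (0.1796,-0.9837); ey = (0.9837,0.1796)
P = B + 0.80·ex + 1.97·ey = (1.3871,3.5060)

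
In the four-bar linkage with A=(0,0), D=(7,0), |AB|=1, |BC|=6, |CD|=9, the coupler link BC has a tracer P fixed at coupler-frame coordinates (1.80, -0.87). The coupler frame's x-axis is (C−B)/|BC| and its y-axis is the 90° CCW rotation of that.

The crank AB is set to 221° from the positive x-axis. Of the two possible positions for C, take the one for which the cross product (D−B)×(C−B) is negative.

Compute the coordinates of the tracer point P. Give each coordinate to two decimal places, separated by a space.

-1.15 -2.62

A=(0,0), D=(7.00,0)
B = A + 1.00·(cos221°, sin221°) = (-0.7547, -0.6561)
|BD| = 7.7824
circle(B,6.00) ∩ circle(D,9.00): a=1.0001, h=5.9161
  candidates: C₊=(-0.2569,5.3233) cross=46.041; C₋=(0.7405,-6.4668) cross=-46.041
  mode - wants cross < 0 → take C=(0.7405,-6.4668) (cross=-46.041)
ex = (C−B)/|BC| = (0.2492,-0.9685); ey = (0.9685,0.2492)
P = B + 1.80·ex + -0.87·ey = (-1.1487,-2.6161)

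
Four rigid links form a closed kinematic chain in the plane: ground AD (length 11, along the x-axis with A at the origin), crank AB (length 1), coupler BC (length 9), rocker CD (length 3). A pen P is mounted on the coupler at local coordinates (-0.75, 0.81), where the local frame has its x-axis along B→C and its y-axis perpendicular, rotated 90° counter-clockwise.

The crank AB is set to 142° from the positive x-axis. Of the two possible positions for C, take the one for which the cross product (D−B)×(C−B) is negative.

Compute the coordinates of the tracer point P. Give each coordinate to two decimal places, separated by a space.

-1.40 1.53

A=(0,0), D=(11.00,0)
B = A + 1.00·(cos142°, sin142°) = (-0.7880, 0.6157)
|BD| = 11.8041
circle(B,9.00) ∩ circle(D,3.00): a=8.9518, h=0.9299
  candidates: C₊=(8.2001,1.0774) cross=10.977; C₋=(8.1031,-0.7799) cross=-10.977
  mode - wants cross < 0 → take C=(8.1031,-0.7799) (cross=-10.977)
ex = (C−B)/|BC| = (0.9879,-0.1551); ey = (0.1551,0.9879)
P = B + -0.75·ex + 0.81·ey = (-1.4033,1.5322)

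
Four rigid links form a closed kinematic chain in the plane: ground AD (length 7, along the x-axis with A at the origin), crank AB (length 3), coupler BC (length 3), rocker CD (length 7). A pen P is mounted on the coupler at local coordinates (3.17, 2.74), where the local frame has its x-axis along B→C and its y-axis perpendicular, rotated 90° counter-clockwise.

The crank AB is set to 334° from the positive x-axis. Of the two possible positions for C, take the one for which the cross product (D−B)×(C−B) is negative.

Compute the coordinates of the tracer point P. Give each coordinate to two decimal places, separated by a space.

A=(0,0), D=(7.00,0)
B = A + 3.00·(cos334°, sin334°) = (2.6964, -1.3151)
|BD| = 4.5001
circle(B,3.00) ∩ circle(D,7.00): a=-2.1943, h=2.0457
  candidates: C₊=(0.0000,0.0000) cross=9.206; C₋=(1.1957,-3.9128) cross=-9.206
  mode - wants cross < 0 → take C=(1.1957,-3.9128) (cross=-9.206)
ex = (C−B)/|BC| = (-0.5002,-0.8659); ey = (0.8659,-0.5002)
P = B + 3.17·ex + 2.74·ey = (3.4832,-5.4306)

3.48 -5.43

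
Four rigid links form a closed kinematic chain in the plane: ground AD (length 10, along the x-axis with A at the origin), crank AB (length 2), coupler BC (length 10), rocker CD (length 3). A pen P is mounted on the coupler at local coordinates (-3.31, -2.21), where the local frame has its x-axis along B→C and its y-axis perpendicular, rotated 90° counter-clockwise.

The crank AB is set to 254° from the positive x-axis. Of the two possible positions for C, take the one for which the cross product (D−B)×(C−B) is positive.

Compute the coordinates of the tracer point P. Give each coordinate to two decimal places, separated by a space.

A=(0,0), D=(10.00,0)
B = A + 2.00·(cos254°, sin254°) = (-0.5513, -1.9225)
|BD| = 10.7250
circle(B,10.00) ∩ circle(D,3.00): a=9.6049, h=2.7831
  candidates: C₊=(8.3992,2.5372) cross=29.848; C₋=(9.3970,-2.9388) cross=-29.848
  mode + wants cross > 0 → take C=(8.3992,2.5372) (cross=29.848)
ex = (C−B)/|BC| = (0.8950,0.4460); ey = (-0.4460,0.8950)
P = B + -3.31·ex + -2.21·ey = (-2.5283,-5.3767)

-2.53 -5.38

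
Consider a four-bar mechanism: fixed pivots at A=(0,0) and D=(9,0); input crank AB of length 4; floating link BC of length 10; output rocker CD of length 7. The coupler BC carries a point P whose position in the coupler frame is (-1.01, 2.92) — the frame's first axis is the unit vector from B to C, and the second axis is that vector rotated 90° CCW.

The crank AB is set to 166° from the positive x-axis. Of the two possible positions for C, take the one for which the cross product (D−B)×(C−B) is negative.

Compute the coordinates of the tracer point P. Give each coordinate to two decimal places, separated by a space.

-2.94 3.91

A=(0,0), D=(9.00,0)
B = A + 4.00·(cos166°, sin166°) = (-3.8812, 0.9677)
|BD| = 12.9175
circle(B,10.00) ∩ circle(D,7.00): a=8.4328, h=5.3747
  candidates: C₊=(4.9306,5.6956) cross=69.428; C₋=(4.1253,-5.0237) cross=-69.428
  mode - wants cross < 0 → take C=(4.1253,-5.0237) (cross=-69.428)
ex = (C−B)/|BC| = (0.8006,-0.5991); ey = (0.5991,0.8006)
P = B + -1.01·ex + 2.92·ey = (-2.9404,3.9107)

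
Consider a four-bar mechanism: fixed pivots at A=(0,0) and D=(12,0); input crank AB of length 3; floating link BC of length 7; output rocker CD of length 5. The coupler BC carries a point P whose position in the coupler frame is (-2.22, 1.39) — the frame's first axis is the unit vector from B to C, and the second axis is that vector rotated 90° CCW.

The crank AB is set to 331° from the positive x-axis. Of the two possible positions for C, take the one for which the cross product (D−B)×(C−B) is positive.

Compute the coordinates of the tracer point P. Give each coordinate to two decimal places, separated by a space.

A=(0,0), D=(12.00,0)
B = A + 3.00·(cos331°, sin331°) = (2.6239, -1.4544)
|BD| = 9.4883
circle(B,7.00) ∩ circle(D,5.00): a=6.0089, h=3.5908
  candidates: C₊=(8.0113,3.0150) cross=34.070; C₋=(9.1121,-4.0817) cross=-34.070
  mode + wants cross > 0 → take C=(8.0113,3.0150) (cross=34.070)
ex = (C−B)/|BC| = (0.7696,0.6385); ey = (-0.6385,0.7696)
P = B + -2.22·ex + 1.39·ey = (0.0278,-1.8021)

0.03 -1.80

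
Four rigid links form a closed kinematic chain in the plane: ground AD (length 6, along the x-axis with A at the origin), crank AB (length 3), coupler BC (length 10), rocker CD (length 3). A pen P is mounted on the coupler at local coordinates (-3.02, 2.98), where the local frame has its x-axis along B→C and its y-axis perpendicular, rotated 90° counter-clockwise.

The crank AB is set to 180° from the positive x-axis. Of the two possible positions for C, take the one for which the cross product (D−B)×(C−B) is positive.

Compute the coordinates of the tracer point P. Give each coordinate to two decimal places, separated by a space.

A=(0,0), D=(6.00,0)
B = A + 3.00·(cos180°, sin180°) = (-3.0000, 0.0000)
|BD| = 9.0000
circle(B,10.00) ∩ circle(D,3.00): a=9.5556, h=2.9481
  candidates: C₊=(6.5556,2.9481) cross=26.533; C₋=(6.5556,-2.9481) cross=-26.533
  mode + wants cross > 0 → take C=(6.5556,2.9481) (cross=26.533)
ex = (C−B)/|BC| = (0.9556,0.2948); ey = (-0.2948,0.9556)
P = B + -3.02·ex + 2.98·ey = (-6.7643,1.9572)

-6.76 1.96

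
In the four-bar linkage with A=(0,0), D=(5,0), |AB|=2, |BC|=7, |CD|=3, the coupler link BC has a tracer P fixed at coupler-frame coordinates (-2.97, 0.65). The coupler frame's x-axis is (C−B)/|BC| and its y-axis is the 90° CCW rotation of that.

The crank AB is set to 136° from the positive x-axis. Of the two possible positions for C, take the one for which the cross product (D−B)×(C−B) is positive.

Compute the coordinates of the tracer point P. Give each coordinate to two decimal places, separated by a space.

-4.48 1.35

A=(0,0), D=(5.00,0)
B = A + 2.00·(cos136°, sin136°) = (-1.4387, 1.3893)
|BD| = 6.5869
circle(B,7.00) ∩ circle(D,3.00): a=6.3298, h=2.9890
  candidates: C₊=(5.3791,2.9759) cross=19.688; C₋=(4.1183,-2.8675) cross=-19.688
  mode + wants cross > 0 → take C=(5.3791,2.9759) (cross=19.688)
ex = (C−B)/|BC| = (0.9740,0.2267); ey = (-0.2267,0.9740)
P = B + -2.97·ex + 0.65·ey = (-4.4787,1.3492)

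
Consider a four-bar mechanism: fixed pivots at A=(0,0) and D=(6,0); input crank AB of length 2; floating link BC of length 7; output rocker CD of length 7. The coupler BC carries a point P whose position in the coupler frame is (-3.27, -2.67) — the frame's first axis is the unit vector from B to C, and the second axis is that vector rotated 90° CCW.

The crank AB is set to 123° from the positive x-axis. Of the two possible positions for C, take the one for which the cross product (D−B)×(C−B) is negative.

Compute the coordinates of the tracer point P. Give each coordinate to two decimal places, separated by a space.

A=(0,0), D=(6.00,0)
B = A + 2.00·(cos123°, sin123°) = (-1.0893, 1.6773)
|BD| = 7.2850
circle(B,7.00) ∩ circle(D,7.00): a=3.6425, h=5.9776
  candidates: C₊=(3.8317,6.6557) cross=43.547; C₋=(1.0790,-4.9784) cross=-43.547
  mode - wants cross < 0 → take C=(1.0790,-4.9784) (cross=-43.547)
ex = (C−B)/|BC| = (0.3098,-0.9508); ey = (0.9508,0.3098)
P = B + -3.27·ex + -2.67·ey = (-4.6409,3.9594)

-4.64 3.96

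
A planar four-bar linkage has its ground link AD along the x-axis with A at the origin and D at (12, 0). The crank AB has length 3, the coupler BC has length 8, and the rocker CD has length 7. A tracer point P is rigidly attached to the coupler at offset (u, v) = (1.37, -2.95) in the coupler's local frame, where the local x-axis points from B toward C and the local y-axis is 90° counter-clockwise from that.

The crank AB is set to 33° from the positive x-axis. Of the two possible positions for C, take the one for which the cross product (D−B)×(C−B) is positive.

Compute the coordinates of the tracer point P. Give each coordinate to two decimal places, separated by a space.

5.36 0.05

A=(0,0), D=(12.00,0)
B = A + 3.00·(cos33°, sin33°) = (2.5160, 1.6339)
|BD| = 9.6237
circle(B,8.00) ∩ circle(D,7.00): a=5.5912, h=5.7218
  candidates: C₊=(8.9975,6.3234) cross=55.065; C₋=(7.0546,-4.9541) cross=-55.065
  mode + wants cross > 0 → take C=(8.9975,6.3234) (cross=55.065)
ex = (C−B)/|BC| = (0.8102,0.5862); ey = (-0.5862,0.8102)
P = B + 1.37·ex + -2.95·ey = (5.3552,0.0469)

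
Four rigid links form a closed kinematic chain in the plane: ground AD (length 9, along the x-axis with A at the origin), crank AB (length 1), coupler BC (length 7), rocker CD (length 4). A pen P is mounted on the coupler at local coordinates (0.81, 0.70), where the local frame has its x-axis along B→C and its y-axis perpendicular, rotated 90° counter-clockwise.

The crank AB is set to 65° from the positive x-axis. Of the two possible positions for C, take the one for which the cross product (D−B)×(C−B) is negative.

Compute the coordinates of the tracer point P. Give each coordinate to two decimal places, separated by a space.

A=(0,0), D=(9.00,0)
B = A + 1.00·(cos65°, sin65°) = (0.4226, 0.9063)
|BD| = 8.6251
circle(B,7.00) ∩ circle(D,4.00): a=6.2256, h=3.2003
  candidates: C₊=(6.9500,3.4348) cross=27.603; C₋=(6.2774,-2.9305) cross=-27.603
  mode - wants cross < 0 → take C=(6.2774,-2.9305) (cross=-27.603)
ex = (C−B)/|BC| = (0.8364,-0.5481); ey = (0.5481,0.8364)
P = B + 0.81·ex + 0.70·ey = (1.4838,1.0478)

1.48 1.05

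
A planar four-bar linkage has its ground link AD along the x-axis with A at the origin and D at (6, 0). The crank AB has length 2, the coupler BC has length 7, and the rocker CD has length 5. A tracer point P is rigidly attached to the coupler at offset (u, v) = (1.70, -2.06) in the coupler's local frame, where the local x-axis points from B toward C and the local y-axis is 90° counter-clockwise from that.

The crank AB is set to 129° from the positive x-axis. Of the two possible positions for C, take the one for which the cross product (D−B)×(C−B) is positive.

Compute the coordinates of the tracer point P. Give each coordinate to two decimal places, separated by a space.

A=(0,0), D=(6.00,0)
B = A + 2.00·(cos129°, sin129°) = (-1.2586, 1.5543)
|BD| = 7.4232
circle(B,7.00) ∩ circle(D,5.00): a=5.3281, h=4.5399
  candidates: C₊=(4.9020,4.8779) cross=33.701; C₋=(3.0008,-4.0006) cross=-33.701
  mode + wants cross > 0 → take C=(4.9020,4.8779) (cross=33.701)
ex = (C−B)/|BC| = (0.8801,0.4748); ey = (-0.4748,0.8801)
P = B + 1.70·ex + -2.06·ey = (1.2156,0.5485)

1.22 0.55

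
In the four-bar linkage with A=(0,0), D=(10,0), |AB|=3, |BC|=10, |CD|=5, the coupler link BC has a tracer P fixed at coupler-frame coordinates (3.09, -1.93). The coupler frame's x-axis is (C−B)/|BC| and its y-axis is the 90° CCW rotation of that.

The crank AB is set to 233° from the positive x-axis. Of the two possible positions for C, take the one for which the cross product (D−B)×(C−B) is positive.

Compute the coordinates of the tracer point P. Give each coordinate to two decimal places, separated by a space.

A=(0,0), D=(10.00,0)
B = A + 3.00·(cos233°, sin233°) = (-1.8054, -2.3959)
|BD| = 12.0461
circle(B,10.00) ∩ circle(D,5.00): a=9.1361, h=4.0659
  candidates: C₊=(6.3394,3.4059) cross=48.979; C₋=(7.9568,-4.5635) cross=-48.979
  mode + wants cross > 0 → take C=(6.3394,3.4059) (cross=48.979)
ex = (C−B)/|BC| = (0.8145,0.5802); ey = (-0.5802,0.8145)
P = B + 3.09·ex + -1.93·ey = (1.8311,-2.1751)

1.83 -2.18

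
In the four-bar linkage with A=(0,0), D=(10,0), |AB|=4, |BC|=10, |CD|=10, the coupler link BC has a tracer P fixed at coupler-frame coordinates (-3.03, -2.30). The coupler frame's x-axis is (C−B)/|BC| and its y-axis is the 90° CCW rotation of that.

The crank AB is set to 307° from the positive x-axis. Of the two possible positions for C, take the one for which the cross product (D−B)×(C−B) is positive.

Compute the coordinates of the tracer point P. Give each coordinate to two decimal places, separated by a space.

A=(0,0), D=(10.00,0)
B = A + 4.00·(cos307°, sin307°) = (2.4073, -3.1945)
|BD| = 8.2374
circle(B,10.00) ∩ circle(D,10.00): a=4.1187, h=9.1124
  candidates: C₊=(2.6697,6.8020) cross=75.063; C₋=(9.7375,-9.9966) cross=-75.063
  mode + wants cross > 0 → take C=(2.6697,6.8020) (cross=75.063)
ex = (C−B)/|BC| = (0.0262,0.9997); ey = (-0.9997,0.0262)
P = B + -3.03·ex + -2.30·ey = (4.6269,-6.2839)

4.63 -6.28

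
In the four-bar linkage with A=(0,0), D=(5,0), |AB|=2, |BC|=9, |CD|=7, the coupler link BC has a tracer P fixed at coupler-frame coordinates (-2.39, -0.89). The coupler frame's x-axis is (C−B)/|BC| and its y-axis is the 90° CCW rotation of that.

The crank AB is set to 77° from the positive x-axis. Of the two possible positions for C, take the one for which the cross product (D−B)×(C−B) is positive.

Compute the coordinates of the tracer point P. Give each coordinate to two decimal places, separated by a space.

A=(0,0), D=(5.00,0)
B = A + 2.00·(cos77°, sin77°) = (0.4499, 1.9487)
|BD| = 4.9498
circle(B,9.00) ∩ circle(D,7.00): a=5.7073, h=6.9589
  candidates: C₊=(8.4360,6.0987) cross=34.445; C₋=(2.9566,-6.6951) cross=-34.445
  mode + wants cross > 0 → take C=(8.4360,6.0987) (cross=34.445)
ex = (C−B)/|BC| = (0.8873,0.4611); ey = (-0.4611,0.8873)
P = B + -2.39·ex + -0.89·ey = (-1.2605,0.0570)

-1.26 0.06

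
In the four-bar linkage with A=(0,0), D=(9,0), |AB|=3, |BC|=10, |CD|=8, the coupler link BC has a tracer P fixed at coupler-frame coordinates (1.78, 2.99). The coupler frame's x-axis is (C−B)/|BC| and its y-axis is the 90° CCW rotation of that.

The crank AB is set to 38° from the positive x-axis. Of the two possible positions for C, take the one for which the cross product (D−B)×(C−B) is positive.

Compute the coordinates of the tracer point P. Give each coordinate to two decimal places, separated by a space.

1.98 5.31

A=(0,0), D=(9.00,0)
B = A + 3.00·(cos38°, sin38°) = (2.3640, 1.8470)
|BD| = 6.8882
circle(B,10.00) ∩ circle(D,8.00): a=6.0573, h=7.9567
  candidates: C₊=(10.3330,7.8882) cross=54.808; C₋=(6.0660,-7.4426) cross=-54.808
  mode + wants cross > 0 → take C=(10.3330,7.8882) (cross=54.808)
ex = (C−B)/|BC| = (0.7969,0.6041); ey = (-0.6041,0.7969)
P = B + 1.78·ex + 2.99·ey = (1.9762,5.3050)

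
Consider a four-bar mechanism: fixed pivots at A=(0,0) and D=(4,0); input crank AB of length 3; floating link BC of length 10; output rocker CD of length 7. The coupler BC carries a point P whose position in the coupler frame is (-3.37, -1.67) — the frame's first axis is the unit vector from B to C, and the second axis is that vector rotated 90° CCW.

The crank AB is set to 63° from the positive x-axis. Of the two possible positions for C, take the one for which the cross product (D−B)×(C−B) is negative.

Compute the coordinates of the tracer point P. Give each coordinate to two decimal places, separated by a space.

A=(0,0), D=(4.00,0)
B = A + 3.00·(cos63°, sin63°) = (1.3620, 2.6730)
|BD| = 3.7556
circle(B,10.00) ∩ circle(D,7.00): a=8.6677, h=4.9871
  candidates: C₊=(11.0000,0.0068) cross=18.729; C₋=(3.9009,-6.9993) cross=-18.729
  mode - wants cross < 0 → take C=(3.9009,-6.9993) (cross=-18.729)
ex = (C−B)/|BC| = (0.2539,-0.9672); ey = (0.9672,0.2539)
P = B + -3.37·ex + -1.67·ey = (-1.1089,5.5086)

-1.11 5.51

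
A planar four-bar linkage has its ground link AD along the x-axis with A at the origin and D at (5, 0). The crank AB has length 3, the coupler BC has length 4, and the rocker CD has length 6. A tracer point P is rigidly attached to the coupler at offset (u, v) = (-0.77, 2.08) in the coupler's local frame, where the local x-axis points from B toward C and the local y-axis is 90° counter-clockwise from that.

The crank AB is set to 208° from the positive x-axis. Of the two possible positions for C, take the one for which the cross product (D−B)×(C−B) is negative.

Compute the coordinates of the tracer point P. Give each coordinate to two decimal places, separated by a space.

-1.94 0.69

A=(0,0), D=(5.00,0)
B = A + 3.00·(cos208°, sin208°) = (-2.6488, -1.4084)
|BD| = 7.7774
circle(B,4.00) ∩ circle(D,6.00): a=2.6029, h=3.0372
  candidates: C₊=(-0.6389,2.0500) cross=23.622; C₋=(0.4611,-3.9240) cross=-23.622
  mode - wants cross < 0 → take C=(0.4611,-3.9240) (cross=-23.622)
ex = (C−B)/|BC| = (0.7775,-0.6289); ey = (0.6289,0.7775)
P = B + -0.77·ex + 2.08·ey = (-1.9394,0.6930)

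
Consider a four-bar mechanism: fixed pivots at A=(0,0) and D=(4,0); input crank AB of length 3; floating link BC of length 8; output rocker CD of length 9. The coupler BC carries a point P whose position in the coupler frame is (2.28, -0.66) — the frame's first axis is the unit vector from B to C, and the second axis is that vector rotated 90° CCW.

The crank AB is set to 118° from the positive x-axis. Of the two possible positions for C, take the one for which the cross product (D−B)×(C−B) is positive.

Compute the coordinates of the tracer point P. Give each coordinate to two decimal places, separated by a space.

A=(0,0), D=(4.00,0)
B = A + 3.00·(cos118°, sin118°) = (-1.4084, 2.6488)
|BD| = 6.0222
circle(B,8.00) ∩ circle(D,9.00): a=1.5997, h=7.8384
  candidates: C₊=(3.4759,8.9847) cross=47.205; C₋=(-3.4195,-5.0943) cross=-47.205
  mode + wants cross > 0 → take C=(3.4759,8.9847) (cross=47.205)
ex = (C−B)/|BC| = (0.6105,0.7920); ey = (-0.7920,0.6105)
P = B + 2.28·ex + -0.66·ey = (0.5063,4.0516)

0.51 4.05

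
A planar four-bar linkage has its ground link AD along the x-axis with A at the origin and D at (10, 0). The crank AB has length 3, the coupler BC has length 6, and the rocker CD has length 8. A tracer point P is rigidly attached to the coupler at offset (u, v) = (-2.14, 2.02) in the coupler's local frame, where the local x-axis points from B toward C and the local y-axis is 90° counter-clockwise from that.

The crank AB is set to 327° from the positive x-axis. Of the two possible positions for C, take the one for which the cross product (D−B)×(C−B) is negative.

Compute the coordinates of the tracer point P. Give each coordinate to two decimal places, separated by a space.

A=(0,0), D=(10.00,0)
B = A + 3.00·(cos327°, sin327°) = (2.5160, -1.6339)
|BD| = 7.6603
circle(B,6.00) ∩ circle(D,8.00): a=2.0025, h=5.6560
  candidates: C₊=(3.2661,4.3190) cross=43.326; C₋=(5.6789,-6.7326) cross=-43.326
  mode - wants cross < 0 → take C=(5.6789,-6.7326) (cross=-43.326)
ex = (C−B)/|BC| = (0.5271,-0.8498); ey = (0.8498,0.5271)
P = B + -2.14·ex + 2.02·ey = (3.1045,1.2494)

3.10 1.25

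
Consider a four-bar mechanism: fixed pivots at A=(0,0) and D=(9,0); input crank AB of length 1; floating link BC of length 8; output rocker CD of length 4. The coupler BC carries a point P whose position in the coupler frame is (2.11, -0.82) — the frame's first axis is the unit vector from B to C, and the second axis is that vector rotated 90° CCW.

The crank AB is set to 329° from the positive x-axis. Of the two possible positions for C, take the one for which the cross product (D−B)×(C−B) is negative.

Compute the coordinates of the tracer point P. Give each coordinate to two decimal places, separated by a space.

A=(0,0), D=(9.00,0)
B = A + 1.00·(cos329°, sin329°) = (0.8572, -0.5150)
|BD| = 8.1591
circle(B,8.00) ∩ circle(D,4.00): a=7.0211, h=3.8347
  candidates: C₊=(7.6222,3.7552) cross=31.288; C₋=(8.1063,-3.8989) cross=-31.288
  mode - wants cross < 0 → take C=(8.1063,-3.8989) (cross=-31.288)
ex = (C−B)/|BC| = (0.9061,-0.4230); ey = (0.4230,0.9061)
P = B + 2.11·ex + -0.82·ey = (2.4223,-2.1506)

2.42 -2.15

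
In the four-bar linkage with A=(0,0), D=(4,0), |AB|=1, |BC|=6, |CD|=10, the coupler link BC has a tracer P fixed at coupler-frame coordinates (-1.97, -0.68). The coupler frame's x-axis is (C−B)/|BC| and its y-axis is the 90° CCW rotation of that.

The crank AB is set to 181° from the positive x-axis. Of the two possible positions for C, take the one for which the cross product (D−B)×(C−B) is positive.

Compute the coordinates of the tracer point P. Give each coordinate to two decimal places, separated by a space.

0.80 -1.07

A=(0,0), D=(4.00,0)
B = A + 1.00·(cos181°, sin181°) = (-0.9998, -0.0175)
|BD| = 4.9999
circle(B,6.00) ∩ circle(D,10.00): a=-3.9002, h=4.5594
  candidates: C₊=(-4.9160,4.5283) cross=22.797; C₋=(-4.8841,-4.5905) cross=-22.797
  mode + wants cross > 0 → take C=(-4.9160,4.5283) (cross=22.797)
ex = (C−B)/|BC| = (-0.6527,0.7576); ey = (-0.7576,-0.6527)
P = B + -1.97·ex + -0.68·ey = (0.8011,-1.0662)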